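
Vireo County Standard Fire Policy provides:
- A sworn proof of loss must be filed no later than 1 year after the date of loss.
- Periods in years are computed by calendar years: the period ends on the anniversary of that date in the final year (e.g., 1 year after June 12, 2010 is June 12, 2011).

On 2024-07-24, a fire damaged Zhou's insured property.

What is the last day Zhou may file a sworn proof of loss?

1 year after 2024-07-24 is July 24, 2025.

July 24, 2025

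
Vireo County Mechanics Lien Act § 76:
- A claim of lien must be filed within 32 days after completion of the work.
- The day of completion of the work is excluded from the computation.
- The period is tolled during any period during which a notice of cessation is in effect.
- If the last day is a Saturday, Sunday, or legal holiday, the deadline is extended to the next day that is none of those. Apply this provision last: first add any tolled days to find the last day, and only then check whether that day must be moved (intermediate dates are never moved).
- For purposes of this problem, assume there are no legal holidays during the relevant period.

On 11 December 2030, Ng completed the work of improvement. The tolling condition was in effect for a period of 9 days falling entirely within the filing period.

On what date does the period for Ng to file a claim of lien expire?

32 days after 11 December 2030 is January 12, 2031.
Tolling adds 9 days: January 12, 2031 + 9 days = January 21, 2031.
January 21, 2031 is a Tuesday and not a legal holiday, so no extension applies.

January 21, 2031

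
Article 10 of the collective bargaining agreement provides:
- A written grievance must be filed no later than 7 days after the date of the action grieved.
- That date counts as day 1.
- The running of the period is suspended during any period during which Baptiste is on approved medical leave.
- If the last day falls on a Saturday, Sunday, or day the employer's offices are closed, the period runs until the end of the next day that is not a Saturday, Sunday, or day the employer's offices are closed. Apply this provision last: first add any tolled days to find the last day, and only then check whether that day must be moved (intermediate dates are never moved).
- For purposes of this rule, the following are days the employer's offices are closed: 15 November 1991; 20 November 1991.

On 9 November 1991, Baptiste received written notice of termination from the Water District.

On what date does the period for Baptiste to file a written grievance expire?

November 18, 1991

Counting 9 November 1991 as day 1, day 7 is November 15, 1991.
November 15, 1991 is a listed holiday; November 16, 1991 is Saturday; November 17, 1991 is Sunday. The next qualifying day is November 18, 1991.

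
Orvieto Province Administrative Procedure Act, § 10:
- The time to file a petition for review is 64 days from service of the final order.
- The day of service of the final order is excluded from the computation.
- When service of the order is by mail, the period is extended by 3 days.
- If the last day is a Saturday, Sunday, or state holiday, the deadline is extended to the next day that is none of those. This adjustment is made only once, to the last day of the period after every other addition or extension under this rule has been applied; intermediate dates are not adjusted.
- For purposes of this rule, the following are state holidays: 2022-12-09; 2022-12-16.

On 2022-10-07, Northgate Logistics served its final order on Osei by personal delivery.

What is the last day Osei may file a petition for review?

December 12, 2022

64 days after 2022-10-07 is December 10, 2022.
Service was not by mail, so no mail extension applies.
December 10, 2022 is Saturday; December 11, 2022 is Sunday. The next qualifying day is December 12, 2022.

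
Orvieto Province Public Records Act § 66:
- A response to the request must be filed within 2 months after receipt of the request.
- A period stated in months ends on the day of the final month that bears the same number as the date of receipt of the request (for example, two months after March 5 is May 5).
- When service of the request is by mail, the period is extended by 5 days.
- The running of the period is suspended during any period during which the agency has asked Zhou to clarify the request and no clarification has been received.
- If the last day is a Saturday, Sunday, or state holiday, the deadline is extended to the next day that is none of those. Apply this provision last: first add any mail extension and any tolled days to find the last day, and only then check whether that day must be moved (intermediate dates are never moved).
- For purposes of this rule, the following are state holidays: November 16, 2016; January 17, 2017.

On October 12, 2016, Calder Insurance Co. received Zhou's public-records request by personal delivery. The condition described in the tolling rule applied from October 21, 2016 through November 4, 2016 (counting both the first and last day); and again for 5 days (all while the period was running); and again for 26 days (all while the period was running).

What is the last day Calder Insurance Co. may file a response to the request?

January 27, 2017

2 months after October 12, 2016 is December 12, 2016.
Service was not by mail, so no mail extension applies.
From October 21, 2016 through November 4, 2016 inclusive is 15 days; tolling adds 15 days: December 12, 2016 + 15 days = December 27, 2016.
Tolling adds 5 days: December 27, 2016 + 5 days = January 1, 2017.
Tolling adds 26 days: January 1, 2017 + 26 days = January 27, 2017.
January 27, 2017 is a Friday and not a state holiday, so no extension applies.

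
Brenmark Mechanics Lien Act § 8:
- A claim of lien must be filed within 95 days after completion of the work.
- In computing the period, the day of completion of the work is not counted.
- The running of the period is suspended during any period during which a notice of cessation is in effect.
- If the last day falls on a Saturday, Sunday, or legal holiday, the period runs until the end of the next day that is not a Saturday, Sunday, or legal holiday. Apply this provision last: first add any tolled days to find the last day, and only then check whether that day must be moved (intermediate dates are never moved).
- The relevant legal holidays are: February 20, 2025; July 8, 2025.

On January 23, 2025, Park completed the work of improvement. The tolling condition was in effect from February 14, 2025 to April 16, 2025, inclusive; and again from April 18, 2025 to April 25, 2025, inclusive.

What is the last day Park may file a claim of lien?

95 days after January 23, 2025 is April 28, 2025.
From February 14, 2025 through April 16, 2025 inclusive is 62 days; tolling adds 62 days: April 28, 2025 + 62 days = June 29, 2025.
From April 18, 2025 through April 25, 2025 inclusive is 8 days; tolling adds 8 days: June 29, 2025 + 8 days = July 7, 2025.
July 7, 2025 is a Monday and not a legal holiday, so no extension applies.

July 7, 2025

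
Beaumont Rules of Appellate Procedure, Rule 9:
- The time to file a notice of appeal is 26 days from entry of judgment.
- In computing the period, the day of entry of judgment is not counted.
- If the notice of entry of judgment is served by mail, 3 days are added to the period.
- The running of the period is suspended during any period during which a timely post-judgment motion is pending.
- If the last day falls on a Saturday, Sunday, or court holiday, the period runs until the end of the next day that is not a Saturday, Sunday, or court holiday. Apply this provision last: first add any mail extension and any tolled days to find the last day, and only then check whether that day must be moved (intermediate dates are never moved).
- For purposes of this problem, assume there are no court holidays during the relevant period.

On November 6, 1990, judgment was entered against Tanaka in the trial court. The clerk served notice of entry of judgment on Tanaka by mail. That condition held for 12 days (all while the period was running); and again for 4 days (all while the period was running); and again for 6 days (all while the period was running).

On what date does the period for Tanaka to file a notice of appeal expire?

26 days after November 6, 1990 is December 2, 1990.
Service was by mail, adding 3 days: December 2, 1990 + 3 days = December 5, 1990.
Tolling adds 12 days: December 5, 1990 + 12 days = December 17, 1990.
Tolling adds 4 days: December 17, 1990 + 4 days = December 21, 1990.
Tolling adds 6 days: December 21, 1990 + 6 days = December 27, 1990.
December 27, 1990 is a Thursday and not a court holiday, so no extension applies.

December 27, 1990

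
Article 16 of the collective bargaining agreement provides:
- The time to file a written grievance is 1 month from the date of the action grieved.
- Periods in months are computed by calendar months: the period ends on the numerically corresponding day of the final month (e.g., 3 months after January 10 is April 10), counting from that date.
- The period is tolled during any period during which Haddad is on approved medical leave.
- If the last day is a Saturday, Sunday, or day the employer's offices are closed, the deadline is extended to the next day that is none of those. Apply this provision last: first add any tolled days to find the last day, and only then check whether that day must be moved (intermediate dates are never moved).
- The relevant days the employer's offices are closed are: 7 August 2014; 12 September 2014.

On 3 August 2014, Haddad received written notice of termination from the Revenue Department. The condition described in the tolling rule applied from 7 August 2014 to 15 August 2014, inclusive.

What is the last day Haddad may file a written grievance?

September 15, 2014

1 month after 3 August 2014 is September 3, 2014.
From August 7, 2014 through August 15, 2014 inclusive is 9 days; tolling adds 9 days: September 3, 2014 + 9 days = September 12, 2014.
September 12, 2014 is a listed holiday; September 13, 2014 is Saturday; September 14, 2014 is Sunday. The next qualifying day is September 15, 2014.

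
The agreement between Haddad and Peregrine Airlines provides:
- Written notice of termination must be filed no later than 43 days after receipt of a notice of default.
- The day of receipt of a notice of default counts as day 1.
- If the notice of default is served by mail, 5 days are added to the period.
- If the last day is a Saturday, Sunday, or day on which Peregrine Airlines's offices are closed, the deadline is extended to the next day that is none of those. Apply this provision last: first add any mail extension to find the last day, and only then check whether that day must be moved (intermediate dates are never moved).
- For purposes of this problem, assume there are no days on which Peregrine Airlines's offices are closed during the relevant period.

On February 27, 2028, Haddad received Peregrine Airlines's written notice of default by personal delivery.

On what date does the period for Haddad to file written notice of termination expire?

Counting February 27, 2028 as day 1, day 43 is April 9, 2028.
Service was not by mail, so no mail extension applies.
April 9, 2028 is Sunday. The next qualifying day is April 10, 2028.

April 10, 2028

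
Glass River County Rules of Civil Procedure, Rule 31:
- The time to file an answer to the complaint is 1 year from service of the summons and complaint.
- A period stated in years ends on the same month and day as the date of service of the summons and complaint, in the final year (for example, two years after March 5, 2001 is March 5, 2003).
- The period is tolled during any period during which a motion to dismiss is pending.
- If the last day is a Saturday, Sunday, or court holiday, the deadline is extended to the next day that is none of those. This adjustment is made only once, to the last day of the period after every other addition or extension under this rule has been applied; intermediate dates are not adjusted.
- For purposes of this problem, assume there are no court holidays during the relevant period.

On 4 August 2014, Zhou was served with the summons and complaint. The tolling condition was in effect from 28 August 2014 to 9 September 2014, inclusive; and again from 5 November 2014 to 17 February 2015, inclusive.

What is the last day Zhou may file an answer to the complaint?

1 year after 4 August 2014 is August 4, 2015.
From August 28, 2014 through September 9, 2014 inclusive is 13 days; tolling adds 13 days: August 4, 2015 + 13 days = August 17, 2015.
From November 5, 2014 through February 17, 2015 inclusive is 105 days; tolling adds 105 days: August 17, 2015 + 105 days = November 30, 2015.
November 30, 2015 is a Monday and not a court holiday, so no extension applies.

November 30, 2015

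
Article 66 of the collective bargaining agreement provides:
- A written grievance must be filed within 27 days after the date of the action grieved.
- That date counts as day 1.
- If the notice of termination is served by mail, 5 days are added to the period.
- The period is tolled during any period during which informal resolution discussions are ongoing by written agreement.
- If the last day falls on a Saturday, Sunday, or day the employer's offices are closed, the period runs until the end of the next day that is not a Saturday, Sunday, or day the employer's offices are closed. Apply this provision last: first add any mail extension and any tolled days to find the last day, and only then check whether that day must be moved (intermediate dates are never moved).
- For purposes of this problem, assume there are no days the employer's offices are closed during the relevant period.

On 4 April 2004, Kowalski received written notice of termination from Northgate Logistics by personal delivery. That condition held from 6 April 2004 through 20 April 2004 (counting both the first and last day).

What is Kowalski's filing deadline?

May 17, 2004

Counting 4 April 2004 as day 1, day 27 is April 30, 2004.
Service was not by mail, so no mail extension applies.
From April 6, 2004 through April 20, 2004 inclusive is 15 days; tolling adds 15 days: April 30, 2004 + 15 days = May 15, 2004.
May 15, 2004 is Saturday; May 16, 2004 is Sunday. The next qualifying day is May 17, 2004.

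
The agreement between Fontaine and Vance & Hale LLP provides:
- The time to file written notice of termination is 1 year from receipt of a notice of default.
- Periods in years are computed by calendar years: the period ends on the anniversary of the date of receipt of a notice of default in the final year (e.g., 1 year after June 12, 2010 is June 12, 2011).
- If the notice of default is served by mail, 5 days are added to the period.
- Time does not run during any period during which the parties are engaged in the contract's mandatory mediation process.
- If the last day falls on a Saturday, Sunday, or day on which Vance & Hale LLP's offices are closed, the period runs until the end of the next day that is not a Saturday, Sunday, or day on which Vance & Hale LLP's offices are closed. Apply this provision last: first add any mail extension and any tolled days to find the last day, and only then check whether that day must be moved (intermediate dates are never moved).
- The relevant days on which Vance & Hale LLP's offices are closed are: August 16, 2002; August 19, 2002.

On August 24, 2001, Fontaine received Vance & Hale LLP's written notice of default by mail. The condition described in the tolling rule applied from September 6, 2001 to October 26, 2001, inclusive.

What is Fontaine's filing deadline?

October 21, 2002

1 year after August 24, 2001 is August 24, 2002.
Service was by mail, adding 5 days: August 24, 2002 + 5 days = August 29, 2002.
From September 6, 2001 through October 26, 2001 inclusive is 51 days; tolling adds 51 days: August 29, 2002 + 51 days = October 19, 2002.
October 19, 2002 is Saturday; October 20, 2002 is Sunday. The next qualifying day is October 21, 2002.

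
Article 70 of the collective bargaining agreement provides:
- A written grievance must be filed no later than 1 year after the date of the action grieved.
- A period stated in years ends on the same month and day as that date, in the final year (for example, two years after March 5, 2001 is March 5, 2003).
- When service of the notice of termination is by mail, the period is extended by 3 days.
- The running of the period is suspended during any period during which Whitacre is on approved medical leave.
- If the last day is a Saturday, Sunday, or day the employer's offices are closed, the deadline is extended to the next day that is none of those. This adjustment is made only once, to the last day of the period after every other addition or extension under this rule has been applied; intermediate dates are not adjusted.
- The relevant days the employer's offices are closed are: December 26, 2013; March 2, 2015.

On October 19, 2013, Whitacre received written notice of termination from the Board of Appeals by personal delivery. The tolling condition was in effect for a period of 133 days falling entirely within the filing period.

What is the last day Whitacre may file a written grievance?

1 year after October 19, 2013 is October 19, 2014.
Service was not by mail, so no mail extension applies.
Tolling adds 133 days: October 19, 2014 + 133 days = March 1, 2015.
March 1, 2015 is Sunday; March 2, 2015 is a listed holiday. The next qualifying day is March 3, 2015.

March 3, 2015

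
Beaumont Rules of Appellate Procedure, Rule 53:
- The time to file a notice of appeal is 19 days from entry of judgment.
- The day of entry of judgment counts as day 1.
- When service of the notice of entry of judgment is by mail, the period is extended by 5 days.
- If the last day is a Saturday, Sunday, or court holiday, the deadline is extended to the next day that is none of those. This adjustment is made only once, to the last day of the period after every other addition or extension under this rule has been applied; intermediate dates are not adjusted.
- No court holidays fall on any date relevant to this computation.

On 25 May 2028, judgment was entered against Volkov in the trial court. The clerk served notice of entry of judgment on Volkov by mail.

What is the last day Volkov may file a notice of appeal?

June 19, 2028

Counting 25 May 2028 as day 1, day 19 is June 12, 2028.
Service was by mail, adding 5 days: June 12, 2028 + 5 days = June 17, 2028.
June 17, 2028 is Saturday; June 18, 2028 is Sunday. The next qualifying day is June 19, 2028.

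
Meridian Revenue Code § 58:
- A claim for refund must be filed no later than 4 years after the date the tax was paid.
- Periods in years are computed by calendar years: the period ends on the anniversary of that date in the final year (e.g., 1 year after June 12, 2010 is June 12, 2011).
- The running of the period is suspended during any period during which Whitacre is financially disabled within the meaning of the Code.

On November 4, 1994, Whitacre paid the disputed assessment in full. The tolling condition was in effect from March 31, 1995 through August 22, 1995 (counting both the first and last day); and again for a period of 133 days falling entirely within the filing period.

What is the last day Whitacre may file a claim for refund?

August 9, 1999

4 years after November 4, 1994 is November 4, 1998.
From March 31, 1995 through August 22, 1995 inclusive is 145 days; tolling adds 145 days: November 4, 1998 + 145 days = March 29, 1999.
Tolling adds 133 days: March 29, 1999 + 133 days = August 9, 1999.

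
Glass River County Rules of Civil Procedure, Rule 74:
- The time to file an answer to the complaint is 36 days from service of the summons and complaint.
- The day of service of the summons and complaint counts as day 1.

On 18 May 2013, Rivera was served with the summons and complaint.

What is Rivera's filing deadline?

Counting 18 May 2013 as day 1, day 36 is June 22, 2013.

June 22, 2013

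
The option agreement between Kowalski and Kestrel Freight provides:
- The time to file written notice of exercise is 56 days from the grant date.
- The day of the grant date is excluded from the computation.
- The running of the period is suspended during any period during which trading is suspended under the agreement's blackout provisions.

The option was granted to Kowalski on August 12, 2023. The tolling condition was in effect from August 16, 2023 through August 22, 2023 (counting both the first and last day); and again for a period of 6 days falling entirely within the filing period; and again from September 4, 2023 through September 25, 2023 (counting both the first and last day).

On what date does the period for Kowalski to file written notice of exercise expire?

56 days after August 12, 2023 is October 7, 2023.
From August 16, 2023 through August 22, 2023 inclusive is 7 days; tolling adds 7 days: October 7, 2023 + 7 days = October 14, 2023.
Tolling adds 6 days: October 14, 2023 + 6 days = October 20, 2023.
From September 4, 2023 through September 25, 2023 inclusive is 22 days; tolling adds 22 days: October 20, 2023 + 22 days = November 11, 2023.

November 11, 2023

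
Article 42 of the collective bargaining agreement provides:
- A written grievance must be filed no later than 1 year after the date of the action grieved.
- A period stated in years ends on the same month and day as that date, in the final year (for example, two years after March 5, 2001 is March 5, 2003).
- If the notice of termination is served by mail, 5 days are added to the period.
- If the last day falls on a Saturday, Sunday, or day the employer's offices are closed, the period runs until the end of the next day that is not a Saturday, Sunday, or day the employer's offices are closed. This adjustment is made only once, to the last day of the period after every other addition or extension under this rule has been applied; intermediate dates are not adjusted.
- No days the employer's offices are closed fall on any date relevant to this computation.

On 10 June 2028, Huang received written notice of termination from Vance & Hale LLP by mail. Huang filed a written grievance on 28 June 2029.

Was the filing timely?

No

1 year after 10 June 2028 is June 10, 2029.
Service was by mail, adding 5 days: June 10, 2029 + 5 days = June 15, 2029.
June 15, 2029 is a Friday and not a day the employer's offices are closed, so no extension applies.
The deadline is June 15, 2029; the filing on June 28, 2029 is after that date.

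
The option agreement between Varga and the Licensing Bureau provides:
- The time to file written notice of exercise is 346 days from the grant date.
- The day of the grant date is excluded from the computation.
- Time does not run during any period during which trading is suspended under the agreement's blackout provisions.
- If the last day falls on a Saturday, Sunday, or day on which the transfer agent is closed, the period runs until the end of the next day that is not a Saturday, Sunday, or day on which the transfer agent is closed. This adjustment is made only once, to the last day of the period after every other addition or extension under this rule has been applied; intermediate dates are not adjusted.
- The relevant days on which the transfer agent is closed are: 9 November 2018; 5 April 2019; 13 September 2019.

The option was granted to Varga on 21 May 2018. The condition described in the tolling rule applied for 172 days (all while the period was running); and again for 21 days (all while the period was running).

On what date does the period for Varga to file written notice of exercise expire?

November 11, 2019

346 days after 21 May 2018 is May 2, 2019.
Tolling adds 172 days: May 2, 2019 + 172 days = October 21, 2019.
Tolling adds 21 days: October 21, 2019 + 21 days = November 11, 2019.
November 11, 2019 is a Monday and not a day on which the transfer agent is closed, so no extension applies.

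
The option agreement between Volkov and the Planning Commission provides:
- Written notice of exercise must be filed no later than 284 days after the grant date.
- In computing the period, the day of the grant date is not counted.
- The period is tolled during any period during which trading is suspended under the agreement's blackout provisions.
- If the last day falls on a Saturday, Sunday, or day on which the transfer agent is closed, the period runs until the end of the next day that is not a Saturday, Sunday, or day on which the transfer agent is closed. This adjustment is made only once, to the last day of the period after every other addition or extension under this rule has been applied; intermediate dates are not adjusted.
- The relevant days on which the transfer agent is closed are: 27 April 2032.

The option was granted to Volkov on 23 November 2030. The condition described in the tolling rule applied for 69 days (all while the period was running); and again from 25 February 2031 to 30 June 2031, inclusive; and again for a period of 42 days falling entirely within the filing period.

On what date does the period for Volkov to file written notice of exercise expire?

284 days after 23 November 2030 is September 3, 2031.
Tolling adds 69 days: September 3, 2031 + 69 days = November 11, 2031.
From February 25, 2031 through June 30, 2031 inclusive is 126 days; tolling adds 126 days: November 11, 2031 + 126 days = March 16, 2032.
Tolling adds 42 days: March 16, 2032 + 42 days = April 27, 2032.
April 27, 2032 is a listed holiday. The next qualifying day is April 28, 2032.

April 28, 2032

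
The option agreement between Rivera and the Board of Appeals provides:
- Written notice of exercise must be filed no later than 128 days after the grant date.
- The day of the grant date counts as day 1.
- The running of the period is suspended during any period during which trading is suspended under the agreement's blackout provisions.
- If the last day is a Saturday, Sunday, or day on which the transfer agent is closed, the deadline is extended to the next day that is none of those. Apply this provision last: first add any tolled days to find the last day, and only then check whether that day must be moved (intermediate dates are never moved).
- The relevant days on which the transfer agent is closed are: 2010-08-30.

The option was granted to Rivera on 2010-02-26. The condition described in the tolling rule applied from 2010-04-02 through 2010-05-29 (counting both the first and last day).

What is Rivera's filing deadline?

Counting 2010-02-26 as day 1, day 128 is July 3, 2010.
From April 2, 2010 through May 29, 2010 inclusive is 58 days; tolling adds 58 days: July 3, 2010 + 58 days = August 30, 2010.
August 30, 2010 is a listed holiday. The next qualifying day is August 31, 2010.

August 31, 2010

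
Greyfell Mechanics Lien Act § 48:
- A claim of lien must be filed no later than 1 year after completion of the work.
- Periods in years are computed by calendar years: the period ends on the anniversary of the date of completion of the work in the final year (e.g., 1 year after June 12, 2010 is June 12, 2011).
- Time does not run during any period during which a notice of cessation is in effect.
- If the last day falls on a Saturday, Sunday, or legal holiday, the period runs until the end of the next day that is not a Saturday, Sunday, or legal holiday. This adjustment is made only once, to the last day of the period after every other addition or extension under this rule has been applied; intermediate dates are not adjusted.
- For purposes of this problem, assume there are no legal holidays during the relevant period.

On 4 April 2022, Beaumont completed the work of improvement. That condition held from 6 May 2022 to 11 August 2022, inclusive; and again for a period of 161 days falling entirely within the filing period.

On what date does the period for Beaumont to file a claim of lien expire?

December 19, 2023

1 year after 4 April 2022 is April 4, 2023.
From May 6, 2022 through August 11, 2022 inclusive is 98 days; tolling adds 98 days: April 4, 2023 + 98 days = July 11, 2023.
Tolling adds 161 days: July 11, 2023 + 161 days = December 19, 2023.
December 19, 2023 is a Tuesday and not a legal holiday, so no extension applies.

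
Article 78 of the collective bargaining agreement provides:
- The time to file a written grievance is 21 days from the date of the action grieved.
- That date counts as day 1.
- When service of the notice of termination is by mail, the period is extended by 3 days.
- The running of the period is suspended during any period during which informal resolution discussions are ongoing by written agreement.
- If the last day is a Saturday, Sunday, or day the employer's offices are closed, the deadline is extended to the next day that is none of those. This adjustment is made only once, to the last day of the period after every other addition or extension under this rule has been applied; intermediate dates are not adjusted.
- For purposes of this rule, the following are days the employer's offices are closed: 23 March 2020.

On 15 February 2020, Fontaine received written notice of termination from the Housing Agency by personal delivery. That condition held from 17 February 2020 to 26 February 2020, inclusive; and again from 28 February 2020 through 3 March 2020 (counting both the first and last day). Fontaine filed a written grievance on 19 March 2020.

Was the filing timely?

Yes

Counting 15 February 2020 as day 1, day 21 is March 6, 2020.
Service was not by mail, so no mail extension applies.
From February 17, 2020 through February 26, 2020 inclusive is 10 days; tolling adds 10 days: March 6, 2020 + 10 days = March 16, 2020.
From February 28, 2020 through March 3, 2020 inclusive is 5 days; tolling adds 5 days: March 16, 2020 + 5 days = March 21, 2020.
March 21, 2020 is Saturday; March 22, 2020 is Sunday; March 23, 2020 is a listed holiday. The next qualifying day is March 24, 2020.
The deadline is March 24, 2020; the filing on March 19, 2020 is on or before that date.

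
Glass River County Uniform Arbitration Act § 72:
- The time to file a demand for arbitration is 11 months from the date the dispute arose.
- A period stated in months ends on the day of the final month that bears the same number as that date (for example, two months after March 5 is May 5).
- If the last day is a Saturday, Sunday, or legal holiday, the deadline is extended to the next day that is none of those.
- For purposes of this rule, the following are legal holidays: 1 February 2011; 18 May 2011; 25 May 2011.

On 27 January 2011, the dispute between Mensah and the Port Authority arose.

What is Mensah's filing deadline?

11 months after 27 January 2011 is December 27, 2011.
December 27, 2011 is a Tuesday and not a legal holiday, so no extension applies.

December 27, 2011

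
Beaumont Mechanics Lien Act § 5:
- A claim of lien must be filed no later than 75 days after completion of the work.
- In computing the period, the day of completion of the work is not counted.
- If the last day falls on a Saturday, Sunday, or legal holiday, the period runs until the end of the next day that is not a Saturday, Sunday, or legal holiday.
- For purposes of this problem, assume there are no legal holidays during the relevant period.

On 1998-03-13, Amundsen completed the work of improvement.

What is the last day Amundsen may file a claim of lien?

May 27, 1998

75 days after 1998-03-13 is May 27, 1998.
May 27, 1998 is a Wednesday and not a legal holiday, so no extension applies.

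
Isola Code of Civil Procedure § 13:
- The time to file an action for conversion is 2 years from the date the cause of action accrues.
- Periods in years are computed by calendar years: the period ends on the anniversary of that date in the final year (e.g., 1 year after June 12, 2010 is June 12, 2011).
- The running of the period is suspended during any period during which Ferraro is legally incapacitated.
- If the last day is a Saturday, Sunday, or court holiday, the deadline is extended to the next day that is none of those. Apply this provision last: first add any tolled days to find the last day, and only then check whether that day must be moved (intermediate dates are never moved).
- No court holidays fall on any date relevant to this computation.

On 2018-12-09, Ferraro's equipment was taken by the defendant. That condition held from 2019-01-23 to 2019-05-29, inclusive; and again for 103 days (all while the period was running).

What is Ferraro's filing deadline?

July 27, 2021

2 years after 2018-12-09 is December 9, 2020.
From January 23, 2019 through May 29, 2019 inclusive is 127 days; tolling adds 127 days: December 9, 2020 + 127 days = April 15, 2021.
Tolling adds 103 days: April 15, 2021 + 103 days = July 27, 2021.
July 27, 2021 is a Tuesday and not a court holiday, so no extension applies.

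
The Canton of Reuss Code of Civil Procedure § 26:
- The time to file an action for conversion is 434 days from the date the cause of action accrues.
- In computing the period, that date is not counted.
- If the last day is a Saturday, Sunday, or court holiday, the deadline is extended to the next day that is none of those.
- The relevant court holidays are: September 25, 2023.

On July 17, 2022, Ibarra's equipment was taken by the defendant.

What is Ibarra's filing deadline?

September 26, 2023

434 days after July 17, 2022 is September 24, 2023.
September 24, 2023 is Sunday; September 25, 2023 is a listed holiday. The next qualifying day is September 26, 2023.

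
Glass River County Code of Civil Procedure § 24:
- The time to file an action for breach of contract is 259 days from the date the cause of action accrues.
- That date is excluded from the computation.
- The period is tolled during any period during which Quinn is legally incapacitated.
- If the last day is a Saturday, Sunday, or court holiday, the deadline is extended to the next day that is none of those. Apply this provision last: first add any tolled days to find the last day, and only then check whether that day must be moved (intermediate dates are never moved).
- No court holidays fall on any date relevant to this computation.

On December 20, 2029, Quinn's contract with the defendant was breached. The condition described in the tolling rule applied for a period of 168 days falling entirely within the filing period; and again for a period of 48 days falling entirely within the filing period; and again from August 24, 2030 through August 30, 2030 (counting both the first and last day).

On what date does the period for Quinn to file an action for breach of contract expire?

259 days after December 20, 2029 is September 5, 2030.
Tolling adds 168 days: September 5, 2030 + 168 days = February 20, 2031.
Tolling adds 48 days: February 20, 2031 + 48 days = April 9, 2031.
From August 24, 2030 through August 30, 2030 inclusive is 7 days; tolling adds 7 days: April 9, 2031 + 7 days = April 16, 2031.
April 16, 2031 is a Wednesday and not a court holiday, so no extension applies.

April 16, 2031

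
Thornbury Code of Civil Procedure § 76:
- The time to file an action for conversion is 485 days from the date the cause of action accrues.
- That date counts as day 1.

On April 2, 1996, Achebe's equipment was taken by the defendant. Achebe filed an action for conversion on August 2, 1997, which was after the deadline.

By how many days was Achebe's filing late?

Counting April 2, 1996 as day 1, day 485 is July 30, 1997.
The deadline is July 30, 1997; from July 30, 1997 to August 2, 1997 is 3 days.

3 days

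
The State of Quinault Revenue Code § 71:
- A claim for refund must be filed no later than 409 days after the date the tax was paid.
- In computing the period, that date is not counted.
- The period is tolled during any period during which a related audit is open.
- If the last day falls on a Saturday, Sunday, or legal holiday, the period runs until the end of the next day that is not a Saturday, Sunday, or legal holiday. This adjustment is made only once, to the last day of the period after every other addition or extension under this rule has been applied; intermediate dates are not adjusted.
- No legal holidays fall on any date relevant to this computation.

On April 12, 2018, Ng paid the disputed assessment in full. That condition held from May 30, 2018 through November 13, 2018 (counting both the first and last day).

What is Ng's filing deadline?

November 11, 2019

409 days after April 12, 2018 is May 26, 2019.
From May 30, 2018 through November 13, 2018 inclusive is 168 days; tolling adds 168 days: May 26, 2019 + 168 days = November 10, 2019.
November 10, 2019 is Sunday. The next qualifying day is November 11, 2019.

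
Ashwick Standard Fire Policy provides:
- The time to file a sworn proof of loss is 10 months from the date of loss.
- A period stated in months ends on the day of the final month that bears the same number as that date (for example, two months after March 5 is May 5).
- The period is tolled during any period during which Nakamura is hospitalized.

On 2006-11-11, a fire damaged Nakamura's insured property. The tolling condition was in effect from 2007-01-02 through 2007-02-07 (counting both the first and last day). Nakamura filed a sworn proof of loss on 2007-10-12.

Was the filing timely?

10 months after 2006-11-11 is September 11, 2007.
From January 2, 2007 through February 7, 2007 inclusive is 37 days; tolling adds 37 days: September 11, 2007 + 37 days = October 18, 2007.
The deadline is October 18, 2007; the filing on October 12, 2007 is on or before that date.

Yes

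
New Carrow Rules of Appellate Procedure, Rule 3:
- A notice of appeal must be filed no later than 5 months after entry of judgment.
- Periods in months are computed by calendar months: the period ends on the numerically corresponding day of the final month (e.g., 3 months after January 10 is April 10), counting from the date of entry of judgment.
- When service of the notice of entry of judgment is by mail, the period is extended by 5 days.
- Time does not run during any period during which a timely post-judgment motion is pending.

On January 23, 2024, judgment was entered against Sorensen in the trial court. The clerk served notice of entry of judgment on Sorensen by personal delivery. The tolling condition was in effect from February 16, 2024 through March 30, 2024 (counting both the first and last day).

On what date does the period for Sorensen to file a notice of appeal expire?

5 months after January 23, 2024 is June 23, 2024.
Service was not by mail, so no mail extension applies.
From February 16, 2024 through March 30, 2024 inclusive is 44 days; tolling adds 44 days: June 23, 2024 + 44 days = August 6, 2024.

August 6, 2024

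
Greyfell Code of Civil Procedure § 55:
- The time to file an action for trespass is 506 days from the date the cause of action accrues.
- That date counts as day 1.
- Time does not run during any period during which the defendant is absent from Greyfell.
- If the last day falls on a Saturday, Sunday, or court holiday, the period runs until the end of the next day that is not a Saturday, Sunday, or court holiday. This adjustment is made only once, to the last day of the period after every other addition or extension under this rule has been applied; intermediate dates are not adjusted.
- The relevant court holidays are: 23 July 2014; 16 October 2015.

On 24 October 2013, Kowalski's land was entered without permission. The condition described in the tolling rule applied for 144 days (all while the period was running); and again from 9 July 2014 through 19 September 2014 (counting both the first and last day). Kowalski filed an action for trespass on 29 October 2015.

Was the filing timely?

No

Counting 24 October 2013 as day 1, day 506 is March 13, 2015.
Tolling adds 144 days: March 13, 2015 + 144 days = August 4, 2015.
From July 9, 2014 through September 19, 2014 inclusive is 73 days; tolling adds 73 days: August 4, 2015 + 73 days = October 16, 2015.
October 16, 2015 is a listed holiday; October 17, 2015 is Saturday; October 18, 2015 is Sunday. The next qualifying day is October 19, 2015.
The deadline is October 19, 2015; the filing on October 29, 2015 is after that date.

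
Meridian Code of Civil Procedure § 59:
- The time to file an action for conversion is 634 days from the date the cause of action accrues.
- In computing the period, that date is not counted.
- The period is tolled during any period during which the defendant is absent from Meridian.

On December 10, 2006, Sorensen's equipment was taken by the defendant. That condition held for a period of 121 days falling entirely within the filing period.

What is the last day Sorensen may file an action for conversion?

634 days after December 10, 2006 is September 4, 2008.
Tolling adds 121 days: September 4, 2008 + 121 days = January 3, 2009.

January 3, 2009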